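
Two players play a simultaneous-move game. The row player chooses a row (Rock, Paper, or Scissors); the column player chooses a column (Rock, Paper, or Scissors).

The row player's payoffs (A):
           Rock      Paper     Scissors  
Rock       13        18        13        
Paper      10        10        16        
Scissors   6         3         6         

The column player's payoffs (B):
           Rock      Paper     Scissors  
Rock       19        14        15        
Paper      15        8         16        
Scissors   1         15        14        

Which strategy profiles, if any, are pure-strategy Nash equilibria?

(Rock, Rock) and (Paper, Scissors)

Check mutual best responses: a cell is a NE iff neither player can gain by unilaterally deviating.
The row player's best responses — vs Rock: Rock (payoff 13); vs Paper: Rock (payoff 18); vs Scissors: Paper (payoff 16).
The column player's best responses — vs Rock: Rock (payoff 19); vs Paper: Scissors (payoff 16); vs Scissors: Paper (payoff 15).
Mutual best responses occur at (Rock, Rock) and (Paper, Scissors); at each, neither player gains by switching.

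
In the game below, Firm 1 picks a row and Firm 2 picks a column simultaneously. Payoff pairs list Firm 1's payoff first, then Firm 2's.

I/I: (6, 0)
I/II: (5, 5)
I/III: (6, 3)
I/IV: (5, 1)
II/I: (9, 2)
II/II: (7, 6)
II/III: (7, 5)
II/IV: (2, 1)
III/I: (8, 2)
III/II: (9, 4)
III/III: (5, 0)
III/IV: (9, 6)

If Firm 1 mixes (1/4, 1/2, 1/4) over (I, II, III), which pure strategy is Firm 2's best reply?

Firm 2's best reply maximizes expected payoff against the mix.
I: (1/4)·0 + (1/2)·2 + (1/4)·2 = 3/2
II: (1/4)·5 + (1/2)·6 + (1/4)·4 = 21/4
III: (1/4)·3 + (1/2)·5 + (1/4)·0 = 13/4
IV: (1/4)·1 + (1/2)·1 + (1/4)·6 = 9/4
Highest expected payoff is 21/4, from II.

II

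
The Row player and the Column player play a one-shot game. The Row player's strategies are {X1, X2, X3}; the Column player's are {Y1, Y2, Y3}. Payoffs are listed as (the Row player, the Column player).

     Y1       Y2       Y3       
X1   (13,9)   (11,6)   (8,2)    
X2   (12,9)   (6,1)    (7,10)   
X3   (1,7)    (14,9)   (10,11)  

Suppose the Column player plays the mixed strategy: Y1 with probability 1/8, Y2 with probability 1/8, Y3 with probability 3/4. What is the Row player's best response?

X3

Compute the Row player's expected payoff from each pure strategy against the given mix.
X1: (1/8)·13 + (1/8)·11 + (3/4)·8 = 9
X2: (1/8)·12 + (1/8)·6 + (3/4)·7 = 15/2
X3: (1/8)·1 + (1/8)·14 + (3/4)·10 = 75/8
Highest expected payoff is 75/8, from X3.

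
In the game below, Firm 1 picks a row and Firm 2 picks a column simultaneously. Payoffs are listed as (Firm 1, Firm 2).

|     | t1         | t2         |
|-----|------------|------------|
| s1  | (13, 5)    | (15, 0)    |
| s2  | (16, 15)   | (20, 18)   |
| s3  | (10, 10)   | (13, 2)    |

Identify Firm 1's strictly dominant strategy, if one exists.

Check whether one of Firm 1's strategies beats all alternatives regardless of what the opponent does.
s2 strictly dominates: vs t1: 16 > each of {13, 10}; vs t2: 20 > each of {15, 13}.

s2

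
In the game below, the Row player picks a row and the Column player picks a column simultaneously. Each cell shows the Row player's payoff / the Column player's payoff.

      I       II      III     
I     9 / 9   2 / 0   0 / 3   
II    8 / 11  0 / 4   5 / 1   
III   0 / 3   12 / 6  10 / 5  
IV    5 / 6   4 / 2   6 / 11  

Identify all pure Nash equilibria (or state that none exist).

Find each player's best response to every opponent strategy; NE are the intersections.
The Row player's best responses — vs I: I (payoff 9); vs II: III (payoff 12); vs III: III (payoff 10).
The Column player's best responses — vs I: I (payoff 9); vs II: I (payoff 11); vs III: II (payoff 6); vs IV: III (payoff 11).
Mutual best responses occur at (I, I) and (III, II); at each, neither player gains by switching.

(I, I) and (III, II)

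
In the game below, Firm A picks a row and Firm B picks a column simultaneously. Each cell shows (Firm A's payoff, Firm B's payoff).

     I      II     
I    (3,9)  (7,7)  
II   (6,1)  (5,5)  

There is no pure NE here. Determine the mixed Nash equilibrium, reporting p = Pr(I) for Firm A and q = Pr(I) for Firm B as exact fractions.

p = 2/3, q = 2/5

Each player's mixing probability is pinned down by making the *other* player indifferent.
Firm B indifferent between I and II: p·9 + (1−p)·1 = p·7 + (1−p)·5 ⟹ 1 + 8p = 5 + 2p ⟹ p = 2/3.
Firm A indifferent between I and II: q·3 + (1−q)·7 = q·6 + (1−q)·5 ⟹ 7 + (-4)q = 5 + 1q ⟹ q = 2/5.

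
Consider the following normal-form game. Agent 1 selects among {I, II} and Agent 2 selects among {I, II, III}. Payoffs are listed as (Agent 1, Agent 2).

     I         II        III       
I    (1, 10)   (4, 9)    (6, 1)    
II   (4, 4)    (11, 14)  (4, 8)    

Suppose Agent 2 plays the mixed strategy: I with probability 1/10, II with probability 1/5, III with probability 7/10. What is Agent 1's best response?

II

Agent 1's best reply maximizes expected payoff against the mix.
I: (1/10)·1 + (1/5)·4 + (7/10)·6 = 51/10
II: (1/10)·4 + (1/5)·11 + (7/10)·4 = 27/5
Highest expected payoff is 27/5, from II.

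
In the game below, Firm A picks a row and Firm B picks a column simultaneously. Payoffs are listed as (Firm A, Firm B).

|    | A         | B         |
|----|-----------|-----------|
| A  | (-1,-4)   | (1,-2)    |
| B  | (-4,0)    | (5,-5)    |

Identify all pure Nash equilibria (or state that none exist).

There is no pure-strategy Nash equilibrium

A profile is a Nash equilibrium when each player is best-responding to the other.
Firm A's best responses — vs A: A (payoff -1); vs B: B (payoff 5).
Firm B's best responses — vs A: B (payoff -2); vs B: A (payoff 0).
No cell has both players best-responding. For instance, Firm A's best reply to B is B, but against B Firm B prefers A over B.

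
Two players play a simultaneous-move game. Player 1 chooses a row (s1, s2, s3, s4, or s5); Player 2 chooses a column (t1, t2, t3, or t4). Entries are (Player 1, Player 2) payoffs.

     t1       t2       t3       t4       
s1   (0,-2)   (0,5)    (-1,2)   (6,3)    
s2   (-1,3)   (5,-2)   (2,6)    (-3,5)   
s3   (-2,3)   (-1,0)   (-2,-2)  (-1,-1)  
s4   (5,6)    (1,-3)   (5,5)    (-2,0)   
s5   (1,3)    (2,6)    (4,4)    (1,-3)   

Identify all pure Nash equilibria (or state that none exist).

(s4, t1)

Find each player's best response to every opponent strategy; NE are the intersections.
Player 1's best responses — vs t1: s4 (payoff 5); vs t2: s2 (payoff 5); vs t3: s4 (payoff 5); vs t4: s1 (payoff 6).
Player 2's best responses — vs s1: t2 (payoff 5); vs s2: t3 (payoff 6); vs s3: t1 (payoff 3); vs s4: t1 (payoff 6); vs s5: t2 (payoff 6).
The only mutual best response is (s4, t1); neither player gains by switching there.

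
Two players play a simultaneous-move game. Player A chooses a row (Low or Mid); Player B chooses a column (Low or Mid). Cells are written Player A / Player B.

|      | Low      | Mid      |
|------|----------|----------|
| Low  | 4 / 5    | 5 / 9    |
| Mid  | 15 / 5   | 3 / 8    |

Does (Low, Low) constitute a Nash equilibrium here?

No

Holding Player B at Low: Player A gets 4 from Low but could get 15 by switching to Mid. Player A has a profitable deviation.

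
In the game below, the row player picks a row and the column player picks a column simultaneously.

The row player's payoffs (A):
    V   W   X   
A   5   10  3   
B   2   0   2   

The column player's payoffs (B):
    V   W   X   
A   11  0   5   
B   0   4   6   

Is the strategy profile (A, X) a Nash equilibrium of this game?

Holding the column player at X: the row player gets 3 from A, versus 2 from B. No profitable deviation for the row player.
Holding the row player at A: the column player gets 5 from X but could get 11 by switching to V. The column player has a profitable deviation.

No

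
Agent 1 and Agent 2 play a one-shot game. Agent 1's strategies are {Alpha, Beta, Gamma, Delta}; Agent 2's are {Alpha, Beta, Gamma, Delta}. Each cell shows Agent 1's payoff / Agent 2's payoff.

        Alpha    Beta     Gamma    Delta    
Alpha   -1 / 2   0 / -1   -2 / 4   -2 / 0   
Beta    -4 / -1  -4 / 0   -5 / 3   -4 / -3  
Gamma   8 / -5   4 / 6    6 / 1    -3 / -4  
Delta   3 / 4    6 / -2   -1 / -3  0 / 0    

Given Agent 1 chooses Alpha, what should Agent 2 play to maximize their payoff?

With Agent 1 fixed at Alpha, Agent 2's payoffs are: Alpha → 2, Beta → -1, Gamma → 4, Delta → 0.
The maximum is 4, achieved by Gamma.

Gamma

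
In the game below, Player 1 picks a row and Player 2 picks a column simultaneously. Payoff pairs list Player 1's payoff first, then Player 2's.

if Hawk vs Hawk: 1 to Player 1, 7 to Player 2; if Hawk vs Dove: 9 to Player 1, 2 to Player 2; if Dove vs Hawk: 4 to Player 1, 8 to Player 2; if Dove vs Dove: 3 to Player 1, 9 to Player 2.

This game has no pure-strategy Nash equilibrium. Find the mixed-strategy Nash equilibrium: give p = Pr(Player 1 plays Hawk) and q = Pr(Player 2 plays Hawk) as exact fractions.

p = 1/6, q = 2/3

Each player's mixing probability is pinned down by making the *other* player indifferent.
Player 2 indifferent between Hawk and Dove: p·7 + (1−p)·8 = p·2 + (1−p)·9 ⟹ 8 + (-1)p = 9 + (-7)p ⟹ p = 1/6.
Player 1 indifferent between Hawk and Dove: q·1 + (1−q)·9 = q·4 + (1−q)·3 ⟹ 9 + (-8)q = 3 + 1q ⟹ q = 2/3.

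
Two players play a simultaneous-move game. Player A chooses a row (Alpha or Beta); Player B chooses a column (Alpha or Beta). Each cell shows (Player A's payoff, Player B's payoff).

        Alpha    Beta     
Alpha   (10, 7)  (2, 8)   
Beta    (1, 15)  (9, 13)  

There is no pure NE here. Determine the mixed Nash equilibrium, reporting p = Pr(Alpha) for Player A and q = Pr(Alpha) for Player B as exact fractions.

Each player's mixing probability is pinned down by making the *other* player indifferent.
Player B indifferent between Alpha and Beta: p·7 + (1−p)·15 = p·8 + (1−p)·13 ⟹ 15 + (-8)p = 13 + (-5)p ⟹ p = 2/3.
Player A indifferent between Alpha and Beta: q·10 + (1−q)·2 = q·1 + (1−q)·9 ⟹ 2 + 8q = 9 + (-8)q ⟹ q = 7/16.

p = 2/3, q = 7/16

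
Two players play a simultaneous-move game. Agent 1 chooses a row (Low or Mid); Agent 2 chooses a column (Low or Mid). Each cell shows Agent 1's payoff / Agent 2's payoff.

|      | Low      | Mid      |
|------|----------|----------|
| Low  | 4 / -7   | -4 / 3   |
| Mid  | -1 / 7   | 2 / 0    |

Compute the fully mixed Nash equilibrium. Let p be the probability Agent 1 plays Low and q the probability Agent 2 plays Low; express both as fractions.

In a mixed NE each player is indifferent between their pure strategies, so the opponent's mix sets the indifference.
Agent 2 indifferent between Low and Mid: p·(-7) + (1−p)·7 = p·3 + (1−p)·0 ⟹ 7 + (-14)p = 0 + 3p ⟹ p = 7/17.
Agent 1 indifferent between Low and Mid: q·4 + (1−q)·(-4) = q·(-1) + (1−q)·2 ⟹ (-4) + 8q = 2 + (-3)q ⟹ q = 6/11.

p = 7/17, q = 6/11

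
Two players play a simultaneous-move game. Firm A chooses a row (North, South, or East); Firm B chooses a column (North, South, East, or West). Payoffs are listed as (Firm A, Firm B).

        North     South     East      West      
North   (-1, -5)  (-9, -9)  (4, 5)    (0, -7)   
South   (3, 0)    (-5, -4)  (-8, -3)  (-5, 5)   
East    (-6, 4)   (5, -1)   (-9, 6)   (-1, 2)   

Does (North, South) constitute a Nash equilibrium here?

No

Holding Firm B at South: Firm A gets -9 from North but could get 5 by switching to East. Firm A has a profitable deviation.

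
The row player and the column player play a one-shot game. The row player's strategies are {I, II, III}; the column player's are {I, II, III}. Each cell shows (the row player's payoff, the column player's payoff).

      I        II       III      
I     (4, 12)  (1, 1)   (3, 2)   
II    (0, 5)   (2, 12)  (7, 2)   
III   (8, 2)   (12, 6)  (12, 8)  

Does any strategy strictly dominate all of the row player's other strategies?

A strategy is strictly dominant if it gives the row player a strictly higher payoff than every other strategy, against every choice by the opponent.
III strictly dominates: vs I: 8 > each of {4, 0}; vs II: 12 > each of {1, 2}; vs III: 12 > each of {3, 7}.

III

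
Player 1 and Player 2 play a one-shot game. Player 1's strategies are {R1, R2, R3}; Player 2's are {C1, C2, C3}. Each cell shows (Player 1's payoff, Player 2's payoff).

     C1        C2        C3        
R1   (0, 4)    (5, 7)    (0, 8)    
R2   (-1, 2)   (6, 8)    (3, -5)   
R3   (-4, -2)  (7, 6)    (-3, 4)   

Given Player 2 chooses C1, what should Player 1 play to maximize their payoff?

R1

With Player 2 fixed at C1, Player 1's payoffs are: R1 → 0, R2 → -1, R3 → -4.
The maximum is 0, achieved by R1.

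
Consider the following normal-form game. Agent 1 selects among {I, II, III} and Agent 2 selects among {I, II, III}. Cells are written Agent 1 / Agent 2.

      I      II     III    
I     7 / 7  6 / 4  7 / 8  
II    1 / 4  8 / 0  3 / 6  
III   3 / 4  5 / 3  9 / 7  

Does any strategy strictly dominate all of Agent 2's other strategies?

Check whether one of Agent 2's strategies beats all alternatives regardless of what the opponent does.
III strictly dominates: vs I: 8 > each of {7, 4}; vs II: 6 > each of {4, 0}; vs III: 7 > each of {4, 3}.

III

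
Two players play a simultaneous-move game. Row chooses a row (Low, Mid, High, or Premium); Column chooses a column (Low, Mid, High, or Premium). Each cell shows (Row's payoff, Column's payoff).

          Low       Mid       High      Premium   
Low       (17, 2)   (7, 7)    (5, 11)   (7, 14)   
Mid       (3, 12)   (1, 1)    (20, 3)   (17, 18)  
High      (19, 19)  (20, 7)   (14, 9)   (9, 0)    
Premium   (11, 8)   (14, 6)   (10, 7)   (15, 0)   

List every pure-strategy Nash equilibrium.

Find each player's best response to every opponent strategy; NE are the intersections.
Row's best responses — vs Low: High (payoff 19); vs Mid: High (payoff 20); vs High: Mid (payoff 20); vs Premium: Mid (payoff 17).
Column's best responses — vs Low: Premium (payoff 14); vs Mid: Premium (payoff 18); vs High: Low (payoff 19); vs Premium: Low (payoff 8).
Mutual best responses occur at (Mid, Premium) and (High, Low); at each, neither player gains by switching.

(Mid, Premium) and (High, Low)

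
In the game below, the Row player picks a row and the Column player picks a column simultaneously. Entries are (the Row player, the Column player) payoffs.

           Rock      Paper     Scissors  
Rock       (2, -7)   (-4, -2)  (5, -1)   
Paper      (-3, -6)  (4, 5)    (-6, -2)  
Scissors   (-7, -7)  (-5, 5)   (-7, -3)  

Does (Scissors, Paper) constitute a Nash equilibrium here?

No

Holding the Column player at Paper: the Row player gets -5 from Scissors but could get 4 by switching to Paper. The Row player has a profitable deviation.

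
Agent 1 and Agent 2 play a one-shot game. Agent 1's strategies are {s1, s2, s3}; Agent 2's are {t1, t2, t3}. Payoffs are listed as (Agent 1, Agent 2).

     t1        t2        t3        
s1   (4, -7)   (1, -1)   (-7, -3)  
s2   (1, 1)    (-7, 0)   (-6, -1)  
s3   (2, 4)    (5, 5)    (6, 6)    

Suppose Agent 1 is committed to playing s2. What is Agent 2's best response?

t1

With Agent 1 fixed at s2, Agent 2's payoffs are: t1 → 1, t2 → 0, t3 → -1.
The maximum is 1, achieved by t1.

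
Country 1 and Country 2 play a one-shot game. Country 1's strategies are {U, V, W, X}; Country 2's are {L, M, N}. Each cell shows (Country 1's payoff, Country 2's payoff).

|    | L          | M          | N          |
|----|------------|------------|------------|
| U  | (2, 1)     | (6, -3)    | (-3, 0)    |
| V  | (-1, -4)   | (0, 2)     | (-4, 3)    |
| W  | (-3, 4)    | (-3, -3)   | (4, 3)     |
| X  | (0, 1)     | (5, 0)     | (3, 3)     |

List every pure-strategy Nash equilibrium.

(U, L)

Check mutual best responses: a cell is a NE iff neither player can gain by unilaterally deviating.
Country 1's best responses — vs L: U (payoff 2); vs M: U (payoff 6); vs N: W (payoff 4).
Country 2's best responses — vs U: L (payoff 1); vs V: N (payoff 3); vs W: L (payoff 4); vs X: N (payoff 3).
The only mutual best response is (U, L); neither player gains by switching there.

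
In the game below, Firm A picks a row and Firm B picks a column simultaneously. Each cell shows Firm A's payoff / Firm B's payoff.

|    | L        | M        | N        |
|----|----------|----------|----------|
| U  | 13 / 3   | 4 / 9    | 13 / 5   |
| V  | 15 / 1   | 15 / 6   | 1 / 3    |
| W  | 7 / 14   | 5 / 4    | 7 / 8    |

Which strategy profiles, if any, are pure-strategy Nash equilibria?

Check mutual best responses: a cell is a NE iff neither player can gain by unilaterally deviating.
Firm A's best responses — vs L: V (payoff 15); vs M: V (payoff 15); vs N: U (payoff 13).
Firm B's best responses — vs U: M (payoff 9); vs V: M (payoff 6); vs W: L (payoff 14).
The only mutual best response is (V, M); neither player gains by switching there.

(V, M)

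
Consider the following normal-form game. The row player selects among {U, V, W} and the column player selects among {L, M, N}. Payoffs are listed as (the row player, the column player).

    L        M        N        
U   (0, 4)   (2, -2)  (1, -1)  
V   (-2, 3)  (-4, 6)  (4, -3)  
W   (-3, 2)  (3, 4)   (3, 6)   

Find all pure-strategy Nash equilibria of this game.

(U, L)

A profile is a Nash equilibrium when each player is best-responding to the other.
The row player's best responses — vs L: U (payoff 0); vs M: W (payoff 3); vs N: V (payoff 4).
The column player's best responses — vs U: L (payoff 4); vs V: M (payoff 6); vs W: N (payoff 6).
The only mutual best response is (U, L); neither player gains by switching there.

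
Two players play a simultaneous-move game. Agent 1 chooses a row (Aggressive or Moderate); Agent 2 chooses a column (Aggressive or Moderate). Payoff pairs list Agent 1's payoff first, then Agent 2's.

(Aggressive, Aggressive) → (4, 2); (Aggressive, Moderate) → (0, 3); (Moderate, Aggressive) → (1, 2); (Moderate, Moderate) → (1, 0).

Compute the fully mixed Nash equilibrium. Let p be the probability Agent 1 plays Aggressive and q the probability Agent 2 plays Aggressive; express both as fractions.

In a mixed NE each player is indifferent between their pure strategies, so the opponent's mix sets the indifference.
Agent 2 indifferent between Aggressive and Moderate: p·2 + (1−p)·2 = p·3 + (1−p)·0 ⟹ 2 + 0p = 0 + 3p ⟹ p = 2/3.
Agent 1 indifferent between Aggressive and Moderate: q·4 + (1−q)·0 = q·1 + (1−q)·1 ⟹ 0 + 4q = 1 + 0q ⟹ q = 1/4.

p = 2/3, q = 1/4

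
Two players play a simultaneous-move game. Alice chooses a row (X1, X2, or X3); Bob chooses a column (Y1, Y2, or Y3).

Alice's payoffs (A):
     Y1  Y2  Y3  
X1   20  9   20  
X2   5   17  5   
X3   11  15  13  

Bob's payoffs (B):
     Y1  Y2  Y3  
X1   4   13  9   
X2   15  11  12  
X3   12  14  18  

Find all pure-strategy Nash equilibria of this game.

None

Check mutual best responses: a cell is a NE iff neither player can gain by unilaterally deviating.
Alice's best responses — vs Y1: X1 (payoff 20); vs Y2: X2 (payoff 17); vs Y3: X1 (payoff 20).
Bob's best responses — vs X1: Y2 (payoff 13); vs X2: Y1 (payoff 15); vs X3: Y3 (payoff 18).
No cell has both players best-responding. For instance, Alice's best reply to Y3 is X1, but against X1 Bob prefers Y2 over Y3.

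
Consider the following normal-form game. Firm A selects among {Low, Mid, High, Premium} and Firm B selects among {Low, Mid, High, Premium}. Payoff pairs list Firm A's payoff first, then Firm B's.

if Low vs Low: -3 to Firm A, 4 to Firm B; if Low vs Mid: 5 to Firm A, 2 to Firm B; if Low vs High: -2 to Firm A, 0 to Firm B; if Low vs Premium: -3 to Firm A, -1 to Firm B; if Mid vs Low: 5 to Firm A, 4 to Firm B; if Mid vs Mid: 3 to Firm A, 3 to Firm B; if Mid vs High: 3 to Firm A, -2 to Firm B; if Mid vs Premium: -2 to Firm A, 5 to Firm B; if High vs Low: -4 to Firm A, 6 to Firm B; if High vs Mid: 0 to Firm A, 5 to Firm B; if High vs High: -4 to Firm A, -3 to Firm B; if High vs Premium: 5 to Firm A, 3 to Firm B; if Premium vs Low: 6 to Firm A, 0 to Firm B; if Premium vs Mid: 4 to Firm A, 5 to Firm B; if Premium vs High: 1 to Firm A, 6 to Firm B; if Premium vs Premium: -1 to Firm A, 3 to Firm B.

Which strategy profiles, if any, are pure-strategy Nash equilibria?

No pure-strategy Nash equilibrium

Check mutual best responses: a cell is a NE iff neither player can gain by unilaterally deviating.
Firm A's best responses — vs Low: Premium (payoff 6); vs Mid: Low (payoff 5); vs High: Mid (payoff 3); vs Premium: High (payoff 5).
Firm B's best responses — vs Low: Low (payoff 4); vs Mid: Premium (payoff 5); vs High: Low (payoff 6); vs Premium: High (payoff 6).
No cell has both players best-responding. For instance, Firm A's best reply to Low is Premium, but against Premium Firm B prefers High over Low.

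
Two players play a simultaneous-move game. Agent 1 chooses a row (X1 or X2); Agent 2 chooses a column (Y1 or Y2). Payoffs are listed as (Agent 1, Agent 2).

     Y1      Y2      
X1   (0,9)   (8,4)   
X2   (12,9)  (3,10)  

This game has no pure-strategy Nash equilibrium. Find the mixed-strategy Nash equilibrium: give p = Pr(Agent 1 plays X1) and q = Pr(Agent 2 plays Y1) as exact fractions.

In a mixed NE each player is indifferent between their pure strategies, so the opponent's mix sets the indifference.
Agent 2 indifferent between Y1 and Y2: p·9 + (1−p)·9 = p·4 + (1−p)·10 ⟹ 9 + 0p = 10 + (-6)p ⟹ p = 1/6.
Agent 1 indifferent between X1 and X2: q·0 + (1−q)·8 = q·12 + (1−q)·3 ⟹ 8 + (-8)q = 3 + 9q ⟹ q = 5/17.

p = 1/6, q = 5/17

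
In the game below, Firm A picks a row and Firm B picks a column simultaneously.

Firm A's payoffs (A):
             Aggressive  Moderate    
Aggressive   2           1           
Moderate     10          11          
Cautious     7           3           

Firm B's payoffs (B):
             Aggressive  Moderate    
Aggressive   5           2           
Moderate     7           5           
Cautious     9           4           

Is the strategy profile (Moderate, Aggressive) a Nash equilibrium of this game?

Holding Firm B at Aggressive: Firm A gets 10 from Moderate, versus 2 from Aggressive, 7 from Cautious. No profitable deviation for Firm A.
Holding Firm A at Moderate: Firm B gets 7 from Aggressive, versus 5 from Moderate. No profitable deviation for Firm B either.

Yes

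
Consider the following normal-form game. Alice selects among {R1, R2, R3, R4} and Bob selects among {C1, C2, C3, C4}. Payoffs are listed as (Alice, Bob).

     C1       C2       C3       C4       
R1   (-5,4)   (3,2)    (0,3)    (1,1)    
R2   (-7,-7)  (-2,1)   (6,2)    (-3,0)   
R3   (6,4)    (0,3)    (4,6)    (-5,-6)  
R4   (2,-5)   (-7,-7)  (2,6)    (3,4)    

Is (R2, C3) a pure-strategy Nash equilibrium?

Yes

Holding Bob at C3: Alice gets 6 from R2, versus 0 from R1, 4 from R3, 2 from R4. No profitable deviation for Alice.
Holding Alice at R2: Bob gets 2 from C3, versus -7 from C1, 1 from C2, 0 from C4. No profitable deviation for Bob either.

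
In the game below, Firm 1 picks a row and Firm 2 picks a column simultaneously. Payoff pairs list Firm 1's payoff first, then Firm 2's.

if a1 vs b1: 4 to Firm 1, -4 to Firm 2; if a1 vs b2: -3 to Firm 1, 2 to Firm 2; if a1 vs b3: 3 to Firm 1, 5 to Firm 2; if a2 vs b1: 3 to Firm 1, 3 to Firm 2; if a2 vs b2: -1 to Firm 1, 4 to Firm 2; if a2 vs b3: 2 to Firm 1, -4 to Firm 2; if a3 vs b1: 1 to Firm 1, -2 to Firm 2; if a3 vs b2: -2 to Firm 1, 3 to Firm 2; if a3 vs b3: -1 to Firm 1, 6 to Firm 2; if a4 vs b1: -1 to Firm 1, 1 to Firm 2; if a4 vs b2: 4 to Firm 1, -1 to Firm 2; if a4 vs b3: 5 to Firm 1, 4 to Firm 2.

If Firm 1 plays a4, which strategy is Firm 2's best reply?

With Firm 1 fixed at a4, Firm 2's payoffs are: b1 → 1, b2 → -1, b3 → 4.
The maximum is 4, achieved by b3.

b3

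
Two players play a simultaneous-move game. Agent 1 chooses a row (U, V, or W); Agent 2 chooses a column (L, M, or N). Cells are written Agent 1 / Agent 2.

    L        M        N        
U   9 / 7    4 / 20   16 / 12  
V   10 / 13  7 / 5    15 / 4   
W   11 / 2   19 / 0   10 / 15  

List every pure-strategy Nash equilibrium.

None

A profile is a Nash equilibrium when each player is best-responding to the other.
Agent 1's best responses — vs L: W (payoff 11); vs M: W (payoff 19); vs N: U (payoff 16).
Agent 2's best responses — vs U: M (payoff 20); vs V: L (payoff 13); vs W: N (payoff 15).
No cell has both players best-responding. For instance, Agent 1's best reply to M is W, but against W Agent 2 prefers N over M.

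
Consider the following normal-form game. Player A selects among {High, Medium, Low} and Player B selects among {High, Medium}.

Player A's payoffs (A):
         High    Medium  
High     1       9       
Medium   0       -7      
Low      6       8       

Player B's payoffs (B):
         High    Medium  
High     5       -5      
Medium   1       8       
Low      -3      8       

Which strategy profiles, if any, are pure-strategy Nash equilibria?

A profile is a Nash equilibrium when each player is best-responding to the other.
Player A's best responses — vs High: Low (payoff 6); vs Medium: High (payoff 9).
Player B's best responses — vs High: High (payoff 5); vs Medium: Medium (payoff 8); vs Low: Medium (payoff 8).
No cell has both players best-responding. For instance, Player A's best reply to Medium is High, but against High Player B prefers High over Medium.

None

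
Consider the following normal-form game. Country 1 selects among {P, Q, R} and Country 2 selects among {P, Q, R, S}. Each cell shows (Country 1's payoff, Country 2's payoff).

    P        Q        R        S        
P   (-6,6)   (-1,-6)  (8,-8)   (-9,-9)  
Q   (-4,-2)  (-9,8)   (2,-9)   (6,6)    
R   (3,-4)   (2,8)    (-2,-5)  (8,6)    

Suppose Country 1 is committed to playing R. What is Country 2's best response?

With Country 1 fixed at R, Country 2's payoffs are: P → -4, Q → 8, R → -5, S → 6.
The maximum is 8, achieved by Q.

Q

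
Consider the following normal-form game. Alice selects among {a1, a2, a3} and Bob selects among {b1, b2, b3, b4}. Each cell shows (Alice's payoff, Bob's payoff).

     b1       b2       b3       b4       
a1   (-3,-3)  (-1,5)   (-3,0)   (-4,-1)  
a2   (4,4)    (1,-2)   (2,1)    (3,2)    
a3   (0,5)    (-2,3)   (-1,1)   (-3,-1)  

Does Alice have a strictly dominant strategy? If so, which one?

a2

Check whether one of Alice's strategies beats all alternatives regardless of what the opponent does.
a2 strictly dominates: vs b1: 4 > each of {-3, 0}; vs b2: 1 > each of {-1, -2}; vs b3: 2 > each of {-3, -1}; vs b4: 3 > each of {-4, -3}.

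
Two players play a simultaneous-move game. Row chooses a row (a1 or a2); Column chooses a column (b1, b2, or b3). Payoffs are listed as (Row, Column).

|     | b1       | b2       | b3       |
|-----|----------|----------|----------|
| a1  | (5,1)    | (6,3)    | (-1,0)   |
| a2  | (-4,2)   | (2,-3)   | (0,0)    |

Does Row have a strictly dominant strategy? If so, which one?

Check whether one of Row's strategies beats all alternatives regardless of what the opponent does.
a1 is not dominant: against b3, a2 gives 0 > -1.
a2 is not dominant: against b1, a1 gives 5 > -4.
No single strategy is best against every opponent action.

No strictly dominant strategy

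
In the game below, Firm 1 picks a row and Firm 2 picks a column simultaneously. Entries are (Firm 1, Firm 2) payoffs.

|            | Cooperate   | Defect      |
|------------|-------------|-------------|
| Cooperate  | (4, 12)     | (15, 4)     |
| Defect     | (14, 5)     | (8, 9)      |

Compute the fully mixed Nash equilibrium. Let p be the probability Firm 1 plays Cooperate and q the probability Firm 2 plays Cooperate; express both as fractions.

In a mixed NE each player is indifferent between their pure strategies, so the opponent's mix sets the indifference.
Firm 2 indifferent between Cooperate and Defect: p·12 + (1−p)·5 = p·4 + (1−p)·9 ⟹ 5 + 7p = 9 + (-5)p ⟹ p = 1/3.
Firm 1 indifferent between Cooperate and Defect: q·4 + (1−q)·15 = q·14 + (1−q)·8 ⟹ 15 + (-11)q = 8 + 6q ⟹ q = 7/17.

p = 1/3, q = 7/17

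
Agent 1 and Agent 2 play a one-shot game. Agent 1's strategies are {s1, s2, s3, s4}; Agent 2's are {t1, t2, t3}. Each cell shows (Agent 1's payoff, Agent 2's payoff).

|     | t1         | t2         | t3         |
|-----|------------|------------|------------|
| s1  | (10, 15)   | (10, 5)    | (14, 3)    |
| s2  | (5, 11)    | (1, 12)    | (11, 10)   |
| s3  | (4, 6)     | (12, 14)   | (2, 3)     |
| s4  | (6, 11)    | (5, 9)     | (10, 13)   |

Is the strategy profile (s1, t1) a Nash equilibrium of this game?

Holding Agent 2 at t1: Agent 1 gets 10 from s1, versus 5 from s2, 4 from s3, 6 from s4. No profitable deviation for Agent 1.
Holding Agent 1 at s1: Agent 2 gets 15 from t1, versus 5 from t2, 3 from t3. No profitable deviation for Agent 2 either.

Yes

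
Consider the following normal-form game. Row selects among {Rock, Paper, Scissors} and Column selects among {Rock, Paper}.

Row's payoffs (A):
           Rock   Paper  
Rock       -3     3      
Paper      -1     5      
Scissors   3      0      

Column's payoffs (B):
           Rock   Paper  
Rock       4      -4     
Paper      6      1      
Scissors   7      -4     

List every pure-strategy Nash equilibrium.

(Scissors, Rock)

A profile is a Nash equilibrium when each player is best-responding to the other.
Row's best responses — vs Rock: Scissors (payoff 3); vs Paper: Paper (payoff 5).
Column's best responses — vs Rock: Rock (payoff 4); vs Paper: Rock (payoff 6); vs Scissors: Rock (payoff 7).
The only mutual best response is (Scissors, Rock); neither player gains by switching there.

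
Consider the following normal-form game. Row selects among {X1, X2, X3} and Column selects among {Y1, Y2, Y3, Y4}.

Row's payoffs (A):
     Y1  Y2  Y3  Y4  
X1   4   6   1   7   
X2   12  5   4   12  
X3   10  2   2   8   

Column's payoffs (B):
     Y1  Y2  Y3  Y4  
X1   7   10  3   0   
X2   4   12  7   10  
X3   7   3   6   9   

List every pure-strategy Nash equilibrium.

Check mutual best responses: a cell is a NE iff neither player can gain by unilaterally deviating.
Row's best responses — vs Y1: X2 (payoff 12); vs Y2: X1 (payoff 6); vs Y3: X2 (payoff 4); vs Y4: X2 (payoff 12).
Column's best responses — vs X1: Y2 (payoff 10); vs X2: Y2 (payoff 12); vs X3: Y4 (payoff 9).
The only mutual best response is (X1, Y2); neither player gains by switching there.

(X1, Y2)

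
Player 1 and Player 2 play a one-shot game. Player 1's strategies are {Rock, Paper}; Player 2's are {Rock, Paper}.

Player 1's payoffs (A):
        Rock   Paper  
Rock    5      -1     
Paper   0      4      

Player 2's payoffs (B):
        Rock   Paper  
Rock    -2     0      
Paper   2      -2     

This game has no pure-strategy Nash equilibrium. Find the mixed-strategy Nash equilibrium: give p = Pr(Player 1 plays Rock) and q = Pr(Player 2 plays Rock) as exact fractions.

Each player's mixing probability is pinned down by making the *other* player indifferent.
Player 2 indifferent between Rock and Paper: p·(-2) + (1−p)·2 = p·0 + (1−p)·(-2) ⟹ 2 + (-4)p = (-2) + 2p ⟹ p = 2/3.
Player 1 indifferent between Rock and Paper: q·5 + (1−q)·(-1) = q·0 + (1−q)·4 ⟹ (-1) + 6q = 4 + (-4)q ⟹ q = 1/2.

p = 2/3, q = 1/2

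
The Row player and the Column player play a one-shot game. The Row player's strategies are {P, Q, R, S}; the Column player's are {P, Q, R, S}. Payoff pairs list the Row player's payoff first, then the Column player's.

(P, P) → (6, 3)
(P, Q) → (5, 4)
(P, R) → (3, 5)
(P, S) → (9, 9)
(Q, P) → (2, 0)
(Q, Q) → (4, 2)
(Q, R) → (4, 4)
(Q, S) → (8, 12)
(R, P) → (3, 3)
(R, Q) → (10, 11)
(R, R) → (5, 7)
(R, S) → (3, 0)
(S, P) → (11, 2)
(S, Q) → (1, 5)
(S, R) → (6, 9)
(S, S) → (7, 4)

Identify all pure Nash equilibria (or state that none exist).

Find each player's best response to every opponent strategy; NE are the intersections.
The Row player's best responses — vs P: S (payoff 11); vs Q: R (payoff 10); vs R: S (payoff 6); vs S: P (payoff 9).
The Column player's best responses — vs P: S (payoff 9); vs Q: S (payoff 12); vs R: Q (payoff 11); vs S: R (payoff 9).
Mutual best responses occur at (P, S), (R, Q), and (S, R); at each, neither player gains by switching.

(P, S), (R, Q), and (S, R)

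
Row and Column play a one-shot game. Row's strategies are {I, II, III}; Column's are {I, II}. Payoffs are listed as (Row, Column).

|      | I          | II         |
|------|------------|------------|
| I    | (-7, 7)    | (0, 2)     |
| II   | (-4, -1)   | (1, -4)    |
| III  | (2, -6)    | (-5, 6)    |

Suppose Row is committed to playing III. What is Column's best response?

II

With Row fixed at III, Column's payoffs are: I → -6, II → 6.
The maximum is 6, achieved by II.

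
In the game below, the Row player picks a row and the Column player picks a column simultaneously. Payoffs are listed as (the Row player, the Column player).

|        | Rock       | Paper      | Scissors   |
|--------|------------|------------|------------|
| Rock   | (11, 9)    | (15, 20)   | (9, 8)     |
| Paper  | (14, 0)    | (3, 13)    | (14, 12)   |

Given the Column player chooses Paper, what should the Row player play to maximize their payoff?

With the Column player fixed at Paper, the Row player's payoffs are: Rock → 15, Paper → 3.
The maximum is 15, achieved by Rock.

Rock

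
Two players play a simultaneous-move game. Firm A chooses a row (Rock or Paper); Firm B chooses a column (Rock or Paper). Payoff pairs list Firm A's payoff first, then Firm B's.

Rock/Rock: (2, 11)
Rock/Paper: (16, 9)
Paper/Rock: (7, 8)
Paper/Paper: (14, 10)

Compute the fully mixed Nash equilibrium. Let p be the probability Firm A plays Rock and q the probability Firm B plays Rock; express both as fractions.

p = 1/2, q = 2/7

In a mixed NE each player is indifferent between their pure strategies, so the opponent's mix sets the indifference.
Firm B indifferent between Rock and Paper: p·11 + (1−p)·8 = p·9 + (1−p)·10 ⟹ 8 + 3p = 10 + (-1)p ⟹ p = 1/2.
Firm A indifferent between Rock and Paper: q·2 + (1−q)·16 = q·7 + (1−q)·14 ⟹ 16 + (-14)q = 14 + (-7)q ⟹ q = 2/7.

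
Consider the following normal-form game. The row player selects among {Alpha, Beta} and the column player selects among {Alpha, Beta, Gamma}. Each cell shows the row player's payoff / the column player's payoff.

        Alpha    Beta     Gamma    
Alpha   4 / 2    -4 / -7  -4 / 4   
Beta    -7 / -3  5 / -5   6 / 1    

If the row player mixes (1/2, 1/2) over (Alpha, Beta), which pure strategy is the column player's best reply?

Compute the column player's expected payoff from each pure strategy against the given mix.
Alpha: (1/2)·2 + (1/2)·(-3) = -1/2
Beta: (1/2)·(-7) + (1/2)·(-5) = -6
Gamma: (1/2)·4 + (1/2)·1 = 5/2
Highest expected payoff is 5/2, from Gamma.

Gamma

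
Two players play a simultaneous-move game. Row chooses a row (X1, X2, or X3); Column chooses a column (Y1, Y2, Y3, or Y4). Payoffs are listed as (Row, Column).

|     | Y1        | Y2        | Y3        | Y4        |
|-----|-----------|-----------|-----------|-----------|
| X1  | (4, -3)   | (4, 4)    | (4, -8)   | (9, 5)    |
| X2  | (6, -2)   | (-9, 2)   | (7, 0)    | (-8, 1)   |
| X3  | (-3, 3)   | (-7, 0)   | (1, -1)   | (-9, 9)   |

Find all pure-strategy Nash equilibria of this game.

Check mutual best responses: a cell is a NE iff neither player can gain by unilaterally deviating.
Row's best responses — vs Y1: X2 (payoff 6); vs Y2: X1 (payoff 4); vs Y3: X2 (payoff 7); vs Y4: X1 (payoff 9).
Column's best responses — vs X1: Y4 (payoff 5); vs X2: Y2 (payoff 2); vs X3: Y4 (payoff 9).
The only mutual best response is (X1, Y4); neither player gains by switching there.

(X1, Y4)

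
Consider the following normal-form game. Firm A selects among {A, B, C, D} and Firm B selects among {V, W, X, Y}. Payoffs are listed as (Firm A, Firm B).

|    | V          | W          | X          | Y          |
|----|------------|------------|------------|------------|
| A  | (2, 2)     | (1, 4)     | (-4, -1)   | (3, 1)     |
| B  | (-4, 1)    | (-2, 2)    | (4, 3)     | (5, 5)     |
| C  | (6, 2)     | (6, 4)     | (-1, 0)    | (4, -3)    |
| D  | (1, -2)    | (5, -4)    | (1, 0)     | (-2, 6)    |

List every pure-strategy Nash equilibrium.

Check mutual best responses: a cell is a NE iff neither player can gain by unilaterally deviating.
Firm A's best responses — vs V: C (payoff 6); vs W: C (payoff 6); vs X: B (payoff 4); vs Y: B (payoff 5).
Firm B's best responses — vs A: W (payoff 4); vs B: Y (payoff 5); vs C: W (payoff 4); vs D: Y (payoff 6).
Mutual best responses occur at (B, Y) and (C, W); at each, neither player gains by switching.

(B, Y) and (C, W)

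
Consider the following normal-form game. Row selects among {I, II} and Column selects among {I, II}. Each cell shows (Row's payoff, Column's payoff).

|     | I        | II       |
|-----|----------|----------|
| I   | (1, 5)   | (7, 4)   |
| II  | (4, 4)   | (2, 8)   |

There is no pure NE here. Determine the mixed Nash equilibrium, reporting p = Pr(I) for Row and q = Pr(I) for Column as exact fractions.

Each player's mixing probability is pinned down by making the *other* player indifferent.
Column indifferent between I and II: p·5 + (1−p)·4 = p·4 + (1−p)·8 ⟹ 4 + 1p = 8 + (-4)p ⟹ p = 4/5.
Row indifferent between I and II: q·1 + (1−q)·7 = q·4 + (1−q)·2 ⟹ 7 + (-6)q = 2 + 2q ⟹ q = 5/8.

p = 4/5, q = 5/8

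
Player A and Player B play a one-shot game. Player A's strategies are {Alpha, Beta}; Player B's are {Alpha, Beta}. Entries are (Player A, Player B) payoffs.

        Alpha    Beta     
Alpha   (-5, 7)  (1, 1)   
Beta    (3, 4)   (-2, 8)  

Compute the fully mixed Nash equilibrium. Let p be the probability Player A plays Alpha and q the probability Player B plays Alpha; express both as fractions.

p = 2/5, q = 3/11

Each player's mixing probability is pinned down by making the *other* player indifferent.
Player B indifferent between Alpha and Beta: p·7 + (1−p)·4 = p·1 + (1−p)·8 ⟹ 4 + 3p = 8 + (-7)p ⟹ p = 2/5.
Player A indifferent between Alpha and Beta: q·(-5) + (1−q)·1 = q·3 + (1−q)·(-2) ⟹ 1 + (-6)q = (-2) + 5q ⟹ q = 3/11.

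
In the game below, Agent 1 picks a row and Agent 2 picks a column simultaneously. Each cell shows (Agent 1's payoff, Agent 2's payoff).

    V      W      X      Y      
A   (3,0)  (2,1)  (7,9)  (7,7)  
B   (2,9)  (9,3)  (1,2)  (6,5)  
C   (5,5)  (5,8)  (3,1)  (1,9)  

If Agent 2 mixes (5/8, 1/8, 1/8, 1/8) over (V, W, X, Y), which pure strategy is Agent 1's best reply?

C

Compute Agent 1's expected payoff from each pure strategy against the given mix.
A: (5/8)·3 + (1/8)·2 + (1/8)·7 + (1/8)·7 = 31/8
B: (5/8)·2 + (1/8)·9 + (1/8)·1 + (1/8)·6 = 13/4
C: (5/8)·5 + (1/8)·5 + (1/8)·3 + (1/8)·1 = 17/4
Highest expected payoff is 17/4, from C.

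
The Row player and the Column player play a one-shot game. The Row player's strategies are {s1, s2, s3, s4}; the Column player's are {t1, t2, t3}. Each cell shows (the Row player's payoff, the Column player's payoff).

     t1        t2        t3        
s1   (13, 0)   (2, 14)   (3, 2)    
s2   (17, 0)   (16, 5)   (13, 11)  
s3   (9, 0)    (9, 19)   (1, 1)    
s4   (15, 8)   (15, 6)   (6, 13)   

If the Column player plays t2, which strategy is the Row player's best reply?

s2

With the Column player fixed at t2, the Row player's payoffs are: s1 → 2, s2 → 16, s3 → 9, s4 → 15.
The maximum is 16, achieved by s2.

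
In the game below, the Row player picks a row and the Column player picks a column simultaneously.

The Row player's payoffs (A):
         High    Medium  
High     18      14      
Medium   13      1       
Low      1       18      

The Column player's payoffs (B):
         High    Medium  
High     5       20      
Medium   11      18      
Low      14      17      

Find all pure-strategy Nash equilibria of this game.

A profile is a Nash equilibrium when each player is best-responding to the other.
The Row player's best responses — vs High: High (payoff 18); vs Medium: Low (payoff 18).
The Column player's best responses — vs High: Medium (payoff 20); vs Medium: Medium (payoff 18); vs Low: Medium (payoff 17).
The only mutual best response is (Low, Medium); neither player gains by switching there.

(Low, Medium)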